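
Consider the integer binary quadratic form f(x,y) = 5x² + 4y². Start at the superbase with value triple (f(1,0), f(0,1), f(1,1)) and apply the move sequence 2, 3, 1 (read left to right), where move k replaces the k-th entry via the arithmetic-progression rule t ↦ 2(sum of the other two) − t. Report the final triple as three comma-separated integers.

start (5,4,9) = (f(1,0),f(0,1),f(1,1))
replace slot 2: 2·(5+9) − 4 = 24 → (5,24,9)
replace slot 3: 2·(5+24) − 9 = 49 → (5,24,49)
replace slot 1: 2·(24+49) − 5 = 141 → (141,24,49)

141,24,49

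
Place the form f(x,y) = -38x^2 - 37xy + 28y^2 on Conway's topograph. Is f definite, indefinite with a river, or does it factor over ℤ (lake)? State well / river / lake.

D = b²−4ac = (-37)² − 4·(-38)·28 = 5625
D = 75² is a perfect square ⇒ form factors over ℤ ⇒ lakes

lake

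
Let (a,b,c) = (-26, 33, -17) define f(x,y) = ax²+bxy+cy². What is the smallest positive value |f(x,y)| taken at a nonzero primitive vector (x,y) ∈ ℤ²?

translate: b→19 (≡-33 mod 52), so (26,-33,17)→(26,19,10)
flip: (26,19,10)→(10,-19,26)
translate: b→1 (≡-19 mod 20), so (10,-19,26)→(10,1,17)
reduced (well bottom): (10,1,17) with a≤c, −a<b≤a
well minimum |f| = |-10| = 10 (negative-definite)

10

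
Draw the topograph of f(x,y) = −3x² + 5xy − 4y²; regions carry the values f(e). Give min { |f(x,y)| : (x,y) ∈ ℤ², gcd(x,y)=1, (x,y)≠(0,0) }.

translate: b→1 (≡-5 mod 6), so (3,-5,4)→(3,1,2)
flip: (3,1,2)→(2,-1,3)
reduced (well bottom): (2,-1,3) with a≤c, −a<b≤a
well minimum |f| = |-2| = 2 (negative-definite)

2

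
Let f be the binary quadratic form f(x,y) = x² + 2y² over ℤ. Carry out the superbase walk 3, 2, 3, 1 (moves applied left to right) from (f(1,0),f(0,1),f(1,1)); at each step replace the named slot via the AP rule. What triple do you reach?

start (1,2,3) = (f(1,0),f(0,1),f(1,1))
replace slot 3: 2·(1+2) − 3 = 3 → (1,2,3)
replace slot 2: 2·(1+3) − 2 = 6 → (1,6,3)
replace slot 3: 2·(1+6) − 3 = 11 → (1,6,11)
replace slot 1: 2·(6+11) − 1 = 33 → (33,6,11)

33,6,11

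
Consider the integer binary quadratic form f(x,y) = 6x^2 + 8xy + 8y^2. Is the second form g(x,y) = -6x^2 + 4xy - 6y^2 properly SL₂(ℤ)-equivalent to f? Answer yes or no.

D₁ = -128, D₂ = -128
f: translate: b→-4 (≡8 mod 12), so (6,8,8)→(6,-4,6)
f: flip: (6,-4,6)→(6,4,6)
f: reduced (well bottom): (6,4,6) with a≤c, −a<b≤a
g is negative-definite; reduce −g:
−g: flip: (6,-4,6)→(6,4,6)
−g: reduced (well bottom): (6,4,6) with a≤c, −a<b≤a
flip sign back: reduced form of g is (-6,-4,-6)
reduced forms (6, 4, 6) vs (-6, -4, -6) ⇒ inequivalent

no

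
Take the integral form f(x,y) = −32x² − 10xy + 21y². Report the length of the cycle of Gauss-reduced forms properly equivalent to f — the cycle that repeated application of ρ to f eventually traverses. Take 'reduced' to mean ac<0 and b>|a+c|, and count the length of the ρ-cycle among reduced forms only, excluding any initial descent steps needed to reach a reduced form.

D = 2788, ⌊√D⌋ = 52
descent: ρ → (21,52,-1)  [lands on river]
river: ρ → (-1,52,21)
river: ρ → (21,32,-21)
river: ρ → (-21,52,1)
river: ρ → (1,52,-21)
river: ρ → (-21,32,21)
ρ-cycle length = 6 (tail of 1 descent step not counted)

6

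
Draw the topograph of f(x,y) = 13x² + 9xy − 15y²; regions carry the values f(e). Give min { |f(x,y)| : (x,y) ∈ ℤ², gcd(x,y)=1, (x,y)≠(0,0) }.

river: ρ → (-15,21,7)
river: ρ → (7,21,-15)
river: ρ → (-15,9,13)
river: ρ → (13,17,-11)
river: ρ → (-11,27,3)
river: ρ → (3,27,-11)
river: ρ → (-11,17,13)
river: ρ → (13,9,-15)
closes: descent 0, river 8
min |a| on river = 3

3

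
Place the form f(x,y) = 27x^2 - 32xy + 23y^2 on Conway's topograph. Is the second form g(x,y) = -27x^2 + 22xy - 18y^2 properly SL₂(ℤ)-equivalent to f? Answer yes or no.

D₁ = -1460, D₂ = -1460
f: translate: b→22 (≡-32 mod 54), so (27,-32,23)→(27,22,18)
f: flip: (27,22,18)→(18,-22,27)
f: translate: b→14 (≡-22 mod 36), so (18,-22,27)→(18,14,23)
f: reduced (well bottom): (18,14,23) with a≤c, −a<b≤a
g is negative-definite; reduce −g:
−g: flip: (27,-22,18)→(18,22,27)
−g: translate: b→-14 (≡22 mod 36), so (18,22,27)→(18,-14,23)
−g: reduced (well bottom): (18,-14,23) with a≤c, −a<b≤a
flip sign back: reduced form of g is (-18,14,-23)
reduced forms (18, 14, 23) vs (-18, 14, -23) ⇒ inequivalent

no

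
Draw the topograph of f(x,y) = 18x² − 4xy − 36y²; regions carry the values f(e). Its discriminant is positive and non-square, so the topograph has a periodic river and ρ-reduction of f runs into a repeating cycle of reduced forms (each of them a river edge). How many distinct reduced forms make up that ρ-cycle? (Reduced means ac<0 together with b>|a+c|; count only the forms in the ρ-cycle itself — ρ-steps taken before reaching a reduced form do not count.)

D = 2608, ⌊√D⌋ = 51
descent: ρ → (-36,4,18)
descent: ρ → (18,32,-22)  [lands on river]
river: ρ → (-22,12,28)
river: ρ → (28,44,-6)
river: ρ → (-6,40,42)
river: ρ → (42,44,-4)
river: ρ → (-4,44,42)
river: ρ → (42,40,-6)
river: ρ → (-6,44,28)
river: ρ → (28,12,-22)
river: ρ → (-22,32,18)
river: ρ → (18,40,-14)
river: ρ → (-14,44,12)
river: ρ → (12,28,-38)
river: ρ → (-38,48,2)
river: ρ → (2,48,-38)
river: ρ → (-38,28,12)
river: ρ → (12,44,-14)
river: ρ → (-14,40,18)
ρ-cycle length = 18 (tail of 2 descent steps not counted)

18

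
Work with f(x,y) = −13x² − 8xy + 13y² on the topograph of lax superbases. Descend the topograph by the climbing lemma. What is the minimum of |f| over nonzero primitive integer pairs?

descent: ρ → (13,8,-13)  [lands on river]
river: ρ → (-13,18,8)
river: ρ → (8,14,-17)
river: ρ → (-17,20,5)
river: ρ → (5,20,-17)
river: ρ → (-17,14,8)
river: ρ → (8,18,-13)
river: ρ → (-13,8,13)
river: ρ → (13,18,-8)
river: ρ → (-8,14,17)
river: ρ → (17,20,-5)
river: ρ → (-5,20,17)
river: ρ → (17,14,-8)
river: ρ → (-8,18,13)
closes: descent 1, river 14
min |a| on river = 5

5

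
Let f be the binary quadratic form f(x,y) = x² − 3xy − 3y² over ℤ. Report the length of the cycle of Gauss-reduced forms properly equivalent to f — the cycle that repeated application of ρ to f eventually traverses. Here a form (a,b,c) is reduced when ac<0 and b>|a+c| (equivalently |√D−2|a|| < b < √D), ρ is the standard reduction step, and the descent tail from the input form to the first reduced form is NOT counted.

D = 21, ⌊√D⌋ = 4
descent: ρ → (-3,3,1)  [lands on river]
river: ρ → (1,3,-3)
ρ-cycle length = 2 (tail of 1 descent step not counted)

2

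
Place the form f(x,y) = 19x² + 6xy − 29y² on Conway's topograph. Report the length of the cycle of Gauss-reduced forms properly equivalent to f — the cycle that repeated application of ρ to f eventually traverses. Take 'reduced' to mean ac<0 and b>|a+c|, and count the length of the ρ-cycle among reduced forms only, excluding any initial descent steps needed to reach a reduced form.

D = 2240, ⌊√D⌋ = 47
descent: ρ → (-29,-6,19)
descent: ρ → (19,44,-4)  [lands on river]
river: ρ → (-4,44,19)
river: ρ → (19,32,-16)
river: ρ → (-16,32,19)
ρ-cycle length = 4 (tail of 2 descent steps not counted)

4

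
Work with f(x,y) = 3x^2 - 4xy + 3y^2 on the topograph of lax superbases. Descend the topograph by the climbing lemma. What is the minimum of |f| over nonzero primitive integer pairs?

translate: b→2 (≡-4 mod 6), so (3,-4,3)→(3,2,2)
flip: (3,2,2)→(2,-2,3)
translate: b→2 (≡-2 mod 4), so (2,-2,3)→(2,2,3)
reduced (well bottom): (2,2,3) with a≤c, −a<b≤a
well minimum = a = 2

2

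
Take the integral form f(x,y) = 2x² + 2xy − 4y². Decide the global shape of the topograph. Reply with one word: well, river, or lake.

D = b²−4ac = 2² − 4·2·(-4) = 36
D = 6² is a perfect square ⇒ form factors over ℤ ⇒ lakes

lake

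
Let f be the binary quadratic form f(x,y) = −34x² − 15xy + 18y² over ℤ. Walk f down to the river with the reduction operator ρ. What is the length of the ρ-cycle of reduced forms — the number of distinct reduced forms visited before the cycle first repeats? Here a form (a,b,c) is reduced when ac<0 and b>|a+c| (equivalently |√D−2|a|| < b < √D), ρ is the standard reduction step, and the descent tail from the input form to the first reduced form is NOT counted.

D = 2673, ⌊√D⌋ = 51
descent: ρ → (18,51,-1)  [lands on river]
river: ρ → (-1,51,18)
river: ρ → (18,21,-31)
river: ρ → (-31,41,8)
river: ρ → (8,39,-36)
river: ρ → (-36,33,11)
river: ρ → (11,33,-36)
river: ρ → (-36,39,8)
river: ρ → (8,41,-31)
river: ρ → (-31,21,18)
ρ-cycle length = 10 (tail of 1 descent step not counted)

10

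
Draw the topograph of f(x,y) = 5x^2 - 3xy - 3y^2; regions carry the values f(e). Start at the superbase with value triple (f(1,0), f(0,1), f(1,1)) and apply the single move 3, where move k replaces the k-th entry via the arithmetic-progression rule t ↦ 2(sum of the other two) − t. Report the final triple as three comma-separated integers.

start (5,-3,-1) = (f(1,0),f(0,1),f(1,1))
replace slot 3: 2·(5+(-3)) − (-1) = 5 → (5,-3,5)

5,-3,5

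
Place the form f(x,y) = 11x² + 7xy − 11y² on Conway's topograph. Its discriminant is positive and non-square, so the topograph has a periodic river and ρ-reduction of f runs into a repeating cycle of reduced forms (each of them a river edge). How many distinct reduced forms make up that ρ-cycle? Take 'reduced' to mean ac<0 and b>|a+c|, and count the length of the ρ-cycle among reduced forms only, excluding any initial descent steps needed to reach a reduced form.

D = 533, ⌊√D⌋ = 23
river: ρ → (-11,15,7)
river: ρ → (7,13,-13)
river: ρ → (-13,13,7)
river: ρ → (7,15,-11)
river: ρ → (-11,7,11)
river: ρ → (11,15,-7)
river: ρ → (-7,13,13)
river: ρ → (13,13,-7)
river: ρ → (-7,15,11)
river: ρ → (11,7,-11)
ρ-cycle length = 10 (tail of 0 descent steps not counted)

10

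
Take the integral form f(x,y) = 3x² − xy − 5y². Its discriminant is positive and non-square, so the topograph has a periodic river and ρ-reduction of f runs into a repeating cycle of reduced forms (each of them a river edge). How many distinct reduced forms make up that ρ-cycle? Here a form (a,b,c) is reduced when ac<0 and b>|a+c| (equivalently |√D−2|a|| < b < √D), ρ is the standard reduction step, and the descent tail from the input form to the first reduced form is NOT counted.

D = 61, ⌊√D⌋ = 7
descent: ρ → (-5,1,3)
descent: ρ → (3,5,-3)  [lands on river]
river: ρ → (-3,7,1)
river: ρ → (1,7,-3)
river: ρ → (-3,5,3)
river: ρ → (3,7,-1)
river: ρ → (-1,7,3)
ρ-cycle length = 6 (tail of 2 descent steps not counted)

6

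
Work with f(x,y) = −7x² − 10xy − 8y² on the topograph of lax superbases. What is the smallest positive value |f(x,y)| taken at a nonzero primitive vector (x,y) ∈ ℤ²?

translate: b→-4 (≡10 mod 14), so (7,10,8)→(7,-4,5)
flip: (7,-4,5)→(5,4,7)
reduced (well bottom): (5,4,7) with a≤c, −a<b≤a
well minimum |f| = |-5| = 5 (negative-definite)

5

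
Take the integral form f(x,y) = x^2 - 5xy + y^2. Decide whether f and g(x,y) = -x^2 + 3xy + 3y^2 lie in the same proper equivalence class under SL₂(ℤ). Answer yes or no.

D₁ = 21, D₂ = 21
river cycle of f (length 2): (1, 3, -3), (-3, 3, 1)
river cycle of g (length 2): (3, 3, -1), (-1, 3, 3)
cycles differ ⇒ inequivalent

no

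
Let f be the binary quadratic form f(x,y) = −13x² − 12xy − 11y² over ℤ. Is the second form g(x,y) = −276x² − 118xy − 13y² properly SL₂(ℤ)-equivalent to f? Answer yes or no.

D₁ = -428, D₂ = -428
f is negative-definite; reduce −f:
−f: flip: (13,12,11)→(11,-12,13)
−f: translate: b→10 (≡-12 mod 22), so (11,-12,13)→(11,10,12)
−f: reduced (well bottom): (11,10,12) with a≤c, −a<b≤a
flip sign back: reduced form of f is (-11,-10,-12)
g is negative-definite; reduce −g:
−g: flip: (276,118,13)→(13,-118,276)
−g: translate: b→12 (≡-118 mod 26), so (13,-118,276)→(13,12,11)
−g: flip: (13,12,11)→(11,-12,13)
−g: translate: b→10 (≡-12 mod 22), so (11,-12,13)→(11,10,12)
−g: reduced (well bottom): (11,10,12) with a≤c, −a<b≤a
flip sign back: reduced form of g is (-11,-10,-12)
reduced forms (-11, -10, -12) vs (-11, -10, -12) ⇒ equivalent

yes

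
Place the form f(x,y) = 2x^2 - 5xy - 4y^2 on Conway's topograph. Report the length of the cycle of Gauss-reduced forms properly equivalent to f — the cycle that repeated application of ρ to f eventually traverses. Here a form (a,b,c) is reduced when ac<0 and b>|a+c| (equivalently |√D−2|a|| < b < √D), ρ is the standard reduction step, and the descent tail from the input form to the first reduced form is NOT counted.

D = 57, ⌊√D⌋ = 7
descent: ρ → (-4,5,2)  [lands on river]
river: ρ → (2,7,-1)
river: ρ → (-1,7,2)
river: ρ → (2,5,-4)
river: ρ → (-4,3,3)
river: ρ → (3,3,-4)
ρ-cycle length = 6 (tail of 1 descent step not counted)

6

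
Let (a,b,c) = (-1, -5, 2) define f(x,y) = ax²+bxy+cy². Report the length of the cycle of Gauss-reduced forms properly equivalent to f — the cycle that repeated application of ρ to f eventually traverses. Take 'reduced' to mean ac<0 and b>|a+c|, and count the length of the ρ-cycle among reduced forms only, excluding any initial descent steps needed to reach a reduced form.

D = 33, ⌊√D⌋ = 5
descent: ρ → (2,5,-1)  [lands on river]
river: ρ → (-1,5,2)
river: ρ → (2,3,-3)
river: ρ → (-3,3,2)
ρ-cycle length = 4 (tail of 1 descent step not counted)

4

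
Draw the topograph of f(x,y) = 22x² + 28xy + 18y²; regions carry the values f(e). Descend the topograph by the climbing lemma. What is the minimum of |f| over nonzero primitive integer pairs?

translate: b→-16 (≡28 mod 44), so (22,28,18)→(22,-16,12)
flip: (22,-16,12)→(12,16,22)
translate: b→-8 (≡16 mod 24), so (12,16,22)→(12,-8,18)
reduced (well bottom): (12,-8,18) with a≤c, −a<b≤a
well minimum = a = 12

12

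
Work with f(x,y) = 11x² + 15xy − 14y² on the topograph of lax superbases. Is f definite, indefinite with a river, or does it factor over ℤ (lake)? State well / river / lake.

D = b²−4ac = 15² − 4·11·(-14) = 841
D = 29² is a perfect square ⇒ form factors over ℤ ⇒ lakes

lake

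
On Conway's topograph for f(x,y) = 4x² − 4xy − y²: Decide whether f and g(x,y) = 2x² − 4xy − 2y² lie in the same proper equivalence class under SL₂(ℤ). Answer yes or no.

D₁ = 32, D₂ = 32
river cycle of f (length 2): (-1, 4, 4), (4, 4, -1)
river cycle of g (length 2): (-2, 4, 2), (2, 4, -2)
cycles differ ⇒ inequivalent

no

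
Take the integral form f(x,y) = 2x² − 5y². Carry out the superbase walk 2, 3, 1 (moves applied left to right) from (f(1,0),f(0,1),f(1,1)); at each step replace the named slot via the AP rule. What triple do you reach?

start (2,-5,-3) = (f(1,0),f(0,1),f(1,1))
replace slot 2: 2·(2+(-3)) − (-5) = 3 → (2,3,-3)
replace slot 3: 2·(2+3) − (-3) = 13 → (2,3,13)
replace slot 1: 2·(3+13) − 2 = 30 → (30,3,13)

30,3,13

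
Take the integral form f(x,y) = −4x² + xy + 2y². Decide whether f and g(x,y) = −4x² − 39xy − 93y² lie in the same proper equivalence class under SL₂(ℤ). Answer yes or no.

D₁ = 33, D₂ = 33
river cycle of f (length 4): (2, 3, -3), (-3, 3, 2), (2, 5, -1), (-1, 5, 2)
river cycle of g (length 4): (2, 3, -3), (-3, 3, 2), (2, 5, -1), (-1, 5, 2)
cycles coincide ⇒ equivalent

yes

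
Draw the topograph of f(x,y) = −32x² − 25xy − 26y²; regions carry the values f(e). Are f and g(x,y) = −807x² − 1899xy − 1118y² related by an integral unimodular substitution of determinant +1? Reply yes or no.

D₁ = -2703, D₂ = -2703
f is negative-definite; reduce −f:
−f: flip: (32,25,26)→(26,-25,32)
−f: reduced (well bottom): (26,-25,32) with a≤c, −a<b≤a
flip sign back: reduced form of f is (-26,25,-32)
g is negative-definite; reduce −g:
−g: translate: b→285 (≡1899 mod 1614), so (807,1899,1118)→(807,285,26)
−g: flip: (807,285,26)→(26,-285,807)
−g: translate: b→-25 (≡-285 mod 52), so (26,-285,807)→(26,-25,32)
−g: reduced (well bottom): (26,-25,32) with a≤c, −a<b≤a
flip sign back: reduced form of g is (-26,25,-32)
reduced forms (-26, 25, -32) vs (-26, 25, -32) ⇒ equivalent

yes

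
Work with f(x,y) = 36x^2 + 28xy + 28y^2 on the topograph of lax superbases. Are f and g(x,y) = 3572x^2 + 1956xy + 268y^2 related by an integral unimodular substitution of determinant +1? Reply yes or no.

D₁ = -3248, D₂ = -3248
f: flip: (36,28,28)→(28,-28,36)
f: translate: b→28 (≡-28 mod 56), so (28,-28,36)→(28,28,36)
f: reduced (well bottom): (28,28,36) with a≤c, −a<b≤a
g: flip: (3572,1956,268)→(268,-1956,3572)
g: translate: b→188 (≡-1956 mod 536), so (268,-1956,3572)→(268,188,36)
g: flip: (268,188,36)→(36,-188,268)
g: translate: b→28 (≡-188 mod 72), so (36,-188,268)→(36,28,28)
g: flip: (36,28,28)→(28,-28,36)
g: translate: b→28 (≡-28 mod 56), so (28,-28,36)→(28,28,36)
g: reduced (well bottom): (28,28,36) with a≤c, −a<b≤a
reduced forms (28, 28, 36) vs (28, 28, 36) ⇒ equivalent

yes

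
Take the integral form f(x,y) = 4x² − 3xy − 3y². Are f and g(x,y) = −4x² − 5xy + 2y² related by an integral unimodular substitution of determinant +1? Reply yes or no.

D₁ = 57, D₂ = 57
river cycle of f (length 6): (-3, 3, 4), (4, 5, -2), (-2, 7, 1), (1, 7, -2), (-2, 5, 4), (4, 3, -3)
river cycle of g (length 6): (2, 5, -4), (-4, 3, 3), (3, 3, -4), (-4, 5, 2), (2, 7, -1), (-1, 7, 2)
cycles differ ⇒ inequivalent

no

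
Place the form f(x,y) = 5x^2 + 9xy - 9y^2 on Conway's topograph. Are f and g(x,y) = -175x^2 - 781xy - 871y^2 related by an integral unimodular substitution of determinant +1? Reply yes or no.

D₁ = 261, D₂ = 261
river cycle of f (length 8): (-9, 9, 5), (5, 11, -7), (-7, 3, 9), (9, 15, -1), (-1, 15, 9), (9, 3, -7), (-7, 11, 5), (5, 9, -9)
river cycle of g (length 8): (-9, 9, 5), (5, 11, -7), (-7, 3, 9), (9, 15, -1), (-1, 15, 9), (9, 3, -7), (-7, 11, 5), (5, 9, -9)
cycles coincide ⇒ equivalent

yes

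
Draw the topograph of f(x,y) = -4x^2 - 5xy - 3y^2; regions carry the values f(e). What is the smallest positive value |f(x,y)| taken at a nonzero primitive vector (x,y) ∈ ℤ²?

translate: b→-3 (≡5 mod 8), so (4,5,3)→(4,-3,2)
flip: (4,-3,2)→(2,3,4)
translate: b→-1 (≡3 mod 4), so (2,3,4)→(2,-1,3)
reduced (well bottom): (2,-1,3) with a≤c, −a<b≤a
well minimum |f| = |-2| = 2 (negative-definite)

2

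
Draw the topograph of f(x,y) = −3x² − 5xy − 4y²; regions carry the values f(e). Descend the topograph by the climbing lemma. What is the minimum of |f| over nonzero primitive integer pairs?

translate: b→-1 (≡5 mod 6), so (3,5,4)→(3,-1,2)
flip: (3,-1,2)→(2,1,3)
reduced (well bottom): (2,1,3) with a≤c, −a<b≤a
well minimum |f| = |-2| = 2 (negative-definite)

2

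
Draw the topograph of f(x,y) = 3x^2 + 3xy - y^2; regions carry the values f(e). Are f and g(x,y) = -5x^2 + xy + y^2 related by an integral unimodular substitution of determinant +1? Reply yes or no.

D₁ = 21, D₂ = 21
river cycle of f (length 2): (-1, 3, 3), (3, 3, -1)
river cycle of g (length 2): (1, 3, -3), (-3, 3, 1)
cycles differ ⇒ inequivalent

no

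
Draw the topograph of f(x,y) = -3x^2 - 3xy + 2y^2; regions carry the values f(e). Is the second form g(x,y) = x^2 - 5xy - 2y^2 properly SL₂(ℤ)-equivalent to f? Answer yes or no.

D₁ = 33, D₂ = 33
river cycle of f (length 4): (2, 3, -3), (-3, 3, 2), (2, 5, -1), (-1, 5, 2)
river cycle of g (length 4): (-2, 5, 1), (1, 5, -2), (-2, 3, 3), (3, 3, -2)
cycles differ ⇒ inequivalent

no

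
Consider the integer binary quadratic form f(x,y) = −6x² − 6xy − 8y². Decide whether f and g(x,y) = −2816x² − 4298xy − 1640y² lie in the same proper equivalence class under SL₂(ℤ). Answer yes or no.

D₁ = -156, D₂ = -156
f is negative-definite; reduce −f:
−f: reduced (well bottom): (6,6,8) with a≤c, −a<b≤a
flip sign back: reduced form of f is (-6,-6,-8)
g is negative-definite; reduce −g:
−g: translate: b→-1334 (≡4298 mod 5632), so (2816,4298,1640)→(2816,-1334,158)
−g: flip: (2816,-1334,158)→(158,1334,2816)
−g: translate: b→70 (≡1334 mod 316), so (158,1334,2816)→(158,70,8)
−g: flip: (158,70,8)→(8,-70,158)
−g: translate: b→-6 (≡-70 mod 16), so (8,-70,158)→(8,-6,6)
−g: flip: (8,-6,6)→(6,6,8)
−g: reduced (well bottom): (6,6,8) with a≤c, −a<b≤a
flip sign back: reduced form of g is (-6,-6,-8)
reduced forms (-6, -6, -8) vs (-6, -6, -8) ⇒ equivalent

yes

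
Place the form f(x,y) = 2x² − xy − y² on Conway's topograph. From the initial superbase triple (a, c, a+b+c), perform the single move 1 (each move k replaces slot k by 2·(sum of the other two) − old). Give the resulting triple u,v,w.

start (2,-1,0) = (f(1,0),f(0,1),f(1,1))
replace slot 1: 2·((-1)+0) − 2 = -4 → (-4,-1,0)

-4,-1,0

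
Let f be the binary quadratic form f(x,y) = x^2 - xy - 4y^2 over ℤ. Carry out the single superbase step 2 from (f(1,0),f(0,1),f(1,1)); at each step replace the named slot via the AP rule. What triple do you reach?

start (1,-4,-4) = (f(1,0),f(0,1),f(1,1))
replace slot 2: 2·(1+(-4)) − (-4) = -2 → (1,-2,-4)

1,-2,-4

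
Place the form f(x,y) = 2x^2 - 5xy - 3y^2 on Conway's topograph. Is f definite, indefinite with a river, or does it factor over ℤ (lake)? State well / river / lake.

D = b²−4ac = (-5)² − 4·2·(-3) = 49
D = 7² is a perfect square ⇒ form factors over ℤ ⇒ lakes

lake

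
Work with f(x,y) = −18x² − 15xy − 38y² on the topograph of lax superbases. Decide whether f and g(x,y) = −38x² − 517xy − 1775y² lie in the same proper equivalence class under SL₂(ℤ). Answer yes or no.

D₁ = -2511, D₂ = -2511
f is negative-definite; reduce −f:
−f: reduced (well bottom): (18,15,38) with a≤c, −a<b≤a
flip sign back: reduced form of f is (-18,-15,-38)
g is negative-definite; reduce −g:
−g: translate: b→-15 (≡517 mod 76), so (38,517,1775)→(38,-15,18)
−g: flip: (38,-15,18)→(18,15,38)
−g: reduced (well bottom): (18,15,38) with a≤c, −a<b≤a
flip sign back: reduced form of g is (-18,-15,-38)
reduced forms (-18, -15, -38) vs (-18, -15, -38) ⇒ equivalent

yes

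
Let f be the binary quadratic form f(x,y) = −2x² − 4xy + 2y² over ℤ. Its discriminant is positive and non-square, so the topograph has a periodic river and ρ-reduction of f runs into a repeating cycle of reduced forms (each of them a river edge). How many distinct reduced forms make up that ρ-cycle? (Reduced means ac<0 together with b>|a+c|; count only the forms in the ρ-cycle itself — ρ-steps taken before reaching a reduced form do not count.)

D = 32, ⌊√D⌋ = 5
descent: ρ → (2,4,-2)  [lands on river]
river: ρ → (-2,4,2)
ρ-cycle length = 2 (tail of 1 descent step not counted)

2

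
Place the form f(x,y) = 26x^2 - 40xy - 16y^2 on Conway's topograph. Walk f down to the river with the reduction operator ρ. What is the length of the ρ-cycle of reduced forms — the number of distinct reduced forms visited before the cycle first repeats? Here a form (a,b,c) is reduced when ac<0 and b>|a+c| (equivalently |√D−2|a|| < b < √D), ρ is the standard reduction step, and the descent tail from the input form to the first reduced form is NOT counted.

D = 3264, ⌊√D⌋ = 57
descent: ρ → (-16,40,26)  [lands on river]
river: ρ → (26,12,-30)
river: ρ → (-30,48,8)
river: ρ → (8,48,-30)
river: ρ → (-30,12,26)
river: ρ → (26,40,-16)
river: ρ → (-16,56,2)
river: ρ → (2,56,-16)
ρ-cycle length = 8 (tail of 1 descent step not counted)

8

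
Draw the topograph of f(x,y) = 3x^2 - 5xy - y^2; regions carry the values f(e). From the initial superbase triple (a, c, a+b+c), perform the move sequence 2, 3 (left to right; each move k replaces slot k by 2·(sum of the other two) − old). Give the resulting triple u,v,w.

start (3,-1,-3) = (f(1,0),f(0,1),f(1,1))
replace slot 2: 2·(3+(-3)) − (-1) = 1 → (3,1,-3)
replace slot 3: 2·(3+1) − (-3) = 11 → (3,1,11)

3,1,11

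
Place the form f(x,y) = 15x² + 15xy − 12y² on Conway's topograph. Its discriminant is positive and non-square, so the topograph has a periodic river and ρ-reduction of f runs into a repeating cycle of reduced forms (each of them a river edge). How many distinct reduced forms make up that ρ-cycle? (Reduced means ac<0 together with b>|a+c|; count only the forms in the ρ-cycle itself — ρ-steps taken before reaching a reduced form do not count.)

D = 945, ⌊√D⌋ = 30
river: ρ → (-12,9,18)
river: ρ → (18,27,-3)
river: ρ → (-3,27,18)
river: ρ → (18,9,-12)
river: ρ → (-12,15,15)
river: ρ → (15,15,-12)
ρ-cycle length = 6 (tail of 0 descent steps not counted)

6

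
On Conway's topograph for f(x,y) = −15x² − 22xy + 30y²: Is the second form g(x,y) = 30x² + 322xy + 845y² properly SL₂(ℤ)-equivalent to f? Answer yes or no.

D₁ = 2284, D₂ = 2284
river cycle of f (length 42): (30, 22, -15), (-15, 38, 14), (14, 46, -3), (-3, 44, 29), (29, 14, -18), (-18, 22, 25), (25, 28, -15), (-15, 32, 21), (21, 10, -26), (-26, 42, 5), … (32 more)
river cycle of g (length 42): (30, 22, -15), (-15, 38, 14), (14, 46, -3), (-3, 44, 29), (29, 14, -18), (-18, 22, 25), (25, 28, -15), (-15, 32, 21), (21, 10, -26), (-26, 42, 5), … (32 more)
cycles coincide ⇒ equivalent

yes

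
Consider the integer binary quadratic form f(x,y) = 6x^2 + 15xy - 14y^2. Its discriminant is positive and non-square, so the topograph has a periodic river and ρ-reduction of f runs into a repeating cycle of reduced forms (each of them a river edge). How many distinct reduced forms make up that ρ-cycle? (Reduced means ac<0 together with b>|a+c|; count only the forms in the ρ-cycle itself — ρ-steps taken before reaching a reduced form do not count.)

D = 561, ⌊√D⌋ = 23
river: ρ → (-14,13,7)
river: ρ → (7,15,-12)
river: ρ → (-12,9,10)
river: ρ → (10,11,-11)
river: ρ → (-11,11,10)
river: ρ → (10,9,-12)
river: ρ → (-12,15,7)
river: ρ → (7,13,-14)
river: ρ → (-14,15,6)
river: ρ → (6,21,-5)
river: ρ → (-5,19,10)
river: ρ → (10,21,-3)
river: ρ → (-3,21,10)
river: ρ → (10,19,-5)
river: ρ → (-5,21,6)
river: ρ → (6,15,-14)
ρ-cycle length = 16 (tail of 0 descent steps not counted)

16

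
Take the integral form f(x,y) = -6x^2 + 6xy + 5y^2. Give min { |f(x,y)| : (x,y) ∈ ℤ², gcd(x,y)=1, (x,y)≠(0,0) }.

river: ρ → (5,4,-7)
river: ρ → (-7,10,2)
river: ρ → (2,10,-7)
river: ρ → (-7,4,5)
river: ρ → (5,6,-6)
river: ρ → (-6,6,5)
closes: descent 0, river 6
min |a| on river = 2

2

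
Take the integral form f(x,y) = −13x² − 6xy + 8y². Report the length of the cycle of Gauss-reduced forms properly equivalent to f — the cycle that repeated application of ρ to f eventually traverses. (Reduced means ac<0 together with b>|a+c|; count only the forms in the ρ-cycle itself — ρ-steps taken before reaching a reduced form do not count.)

D = 452, ⌊√D⌋ = 21
descent: ρ → (8,6,-13)  [lands on river]
river: ρ → (-13,20,1)
river: ρ → (1,20,-13)
river: ρ → (-13,6,8)
river: ρ → (8,10,-11)
river: ρ → (-11,12,7)
river: ρ → (7,16,-7)
river: ρ → (-7,12,11)
river: ρ → (11,10,-8)
river: ρ → (-8,6,13)
river: ρ → (13,20,-1)
river: ρ → (-1,20,13)
river: ρ → (13,6,-8)
river: ρ → (-8,10,11)
river: ρ → (11,12,-7)
river: ρ → (-7,16,7)
river: ρ → (7,12,-11)
river: ρ → (-11,10,8)
ρ-cycle length = 18 (tail of 1 descent step not counted)

18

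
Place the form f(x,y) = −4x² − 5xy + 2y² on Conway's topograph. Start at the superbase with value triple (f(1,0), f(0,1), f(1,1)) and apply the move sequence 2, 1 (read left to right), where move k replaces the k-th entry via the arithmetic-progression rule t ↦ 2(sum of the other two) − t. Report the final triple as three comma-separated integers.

start (-4,2,-7) = (f(1,0),f(0,1),f(1,1))
replace slot 2: 2·((-4)+(-7)) − 2 = -24 → (-4,-24,-7)
replace slot 1: 2·((-24)+(-7)) − (-4) = -58 → (-58,-24,-7)

-58,-24,-7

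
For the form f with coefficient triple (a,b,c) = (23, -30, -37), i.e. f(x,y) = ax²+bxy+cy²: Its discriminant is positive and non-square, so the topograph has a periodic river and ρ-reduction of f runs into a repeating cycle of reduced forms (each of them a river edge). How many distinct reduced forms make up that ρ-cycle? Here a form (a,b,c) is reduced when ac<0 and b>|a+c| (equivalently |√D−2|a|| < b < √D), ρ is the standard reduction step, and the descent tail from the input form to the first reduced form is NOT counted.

D = 4304, ⌊√D⌋ = 65
descent: ρ → (-37,30,23)  [lands on river]
river: ρ → (23,62,-5)
river: ρ → (-5,58,47)
river: ρ → (47,36,-16)
river: ρ → (-16,60,11)
river: ρ → (11,50,-41)
river: ρ → (-41,32,20)
river: ρ → (20,48,-25)
river: ρ → (-25,52,16)
river: ρ → (16,44,-37)
ρ-cycle length = 10 (tail of 1 descent step not counted)

10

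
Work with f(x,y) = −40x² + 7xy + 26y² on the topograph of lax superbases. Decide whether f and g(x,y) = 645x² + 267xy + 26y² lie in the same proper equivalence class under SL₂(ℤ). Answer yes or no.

D₁ = 4209, D₂ = 4209
river cycle of f (length 42): (26, 45, -21), (-21, 39, 32), (32, 25, -28), (-28, 31, 29), (29, 27, -30), (-30, 33, 26), (26, 19, -37), (-37, 55, 8), (8, 57, -30), (-30, 63, 2), … (32 more)
river cycle of g (length 42): (26, 45, -21), (-21, 39, 32), (32, 25, -28), (-28, 31, 29), (29, 27, -30), (-30, 33, 26), (26, 19, -37), (-37, 55, 8), (8, 57, -30), (-30, 63, 2), … (32 more)
cycles coincide ⇒ equivalent

yes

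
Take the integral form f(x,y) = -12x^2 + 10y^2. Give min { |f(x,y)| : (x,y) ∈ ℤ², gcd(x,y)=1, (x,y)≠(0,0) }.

descent: ρ → (10,20,-2)  [lands on river]
river: ρ → (-2,20,10)
closes: descent 1, river 2
min |a| on river = 2

2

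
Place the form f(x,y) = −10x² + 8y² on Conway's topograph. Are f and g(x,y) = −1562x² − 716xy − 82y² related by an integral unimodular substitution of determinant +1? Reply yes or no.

D₁ = 320, D₂ = 320
river cycle of f (length 2): (8, 16, -2), (-2, 16, 8)
river cycle of g (length 2): (8, 16, -2), (-2, 16, 8)
cycles coincide ⇒ equivalent

yes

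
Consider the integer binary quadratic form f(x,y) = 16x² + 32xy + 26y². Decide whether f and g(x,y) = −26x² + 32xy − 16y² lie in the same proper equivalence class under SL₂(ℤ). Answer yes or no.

D₁ = -640, D₂ = -640
f: translate: b→0 (≡32 mod 32), so (16,32,26)→(16,0,10)
f: flip: (16,0,10)→(10,0,16)
f: reduced (well bottom): (10,0,16) with a≤c, −a<b≤a
g is negative-definite; reduce −g:
−g: translate: b→20 (≡-32 mod 52), so (26,-32,16)→(26,20,10)
−g: flip: (26,20,10)→(10,-20,26)
−g: translate: b→0 (≡-20 mod 20), so (10,-20,26)→(10,0,16)
−g: reduced (well bottom): (10,0,16) with a≤c, −a<b≤a
flip sign back: reduced form of g is (-10,0,-16)
reduced forms (10, 0, 16) vs (-10, 0, -16) ⇒ inequivalent

no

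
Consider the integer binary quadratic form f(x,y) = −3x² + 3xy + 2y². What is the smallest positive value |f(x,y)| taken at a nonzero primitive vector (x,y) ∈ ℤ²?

river: ρ → (2,5,-1)
river: ρ → (-1,5,2)
river: ρ → (2,3,-3)
river: ρ → (-3,3,2)
closes: descent 0, river 4
min |a| on river = 1

1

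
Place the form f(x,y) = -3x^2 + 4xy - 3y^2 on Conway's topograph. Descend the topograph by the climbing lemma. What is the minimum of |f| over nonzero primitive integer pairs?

translate: b→2 (≡-4 mod 6), so (3,-4,3)→(3,2,2)
flip: (3,2,2)→(2,-2,3)
translate: b→2 (≡-2 mod 4), so (2,-2,3)→(2,2,3)
reduced (well bottom): (2,2,3) with a≤c, −a<b≤a
well minimum |f| = |-2| = 2 (negative-definite)

2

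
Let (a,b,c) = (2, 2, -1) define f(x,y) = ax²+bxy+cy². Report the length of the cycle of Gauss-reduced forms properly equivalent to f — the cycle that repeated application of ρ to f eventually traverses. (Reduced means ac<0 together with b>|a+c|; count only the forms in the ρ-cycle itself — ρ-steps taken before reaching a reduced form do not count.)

D = 12, ⌊√D⌋ = 3
river: ρ → (-1,2,2)
river: ρ → (2,2,-1)
ρ-cycle length = 2 (tail of 0 descent steps not counted)

2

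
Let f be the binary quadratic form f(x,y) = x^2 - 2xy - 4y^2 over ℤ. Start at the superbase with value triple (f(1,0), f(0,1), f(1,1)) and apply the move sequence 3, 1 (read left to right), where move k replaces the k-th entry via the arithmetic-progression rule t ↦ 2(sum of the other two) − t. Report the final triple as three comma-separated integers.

start (1,-4,-5) = (f(1,0),f(0,1),f(1,1))
replace slot 3: 2·(1+(-4)) − (-5) = -1 → (1,-4,-1)
replace slot 1: 2·((-4)+(-1)) − 1 = -11 → (-11,-4,-1)

-11,-4,-1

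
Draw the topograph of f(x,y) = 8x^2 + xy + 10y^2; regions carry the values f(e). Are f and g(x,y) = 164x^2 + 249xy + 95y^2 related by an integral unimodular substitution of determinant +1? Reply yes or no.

D₁ = -319, D₂ = -319
f: reduced (well bottom): (8,1,10) with a≤c, −a<b≤a
g: translate: b→-79 (≡249 mod 328), so (164,249,95)→(164,-79,10)
g: flip: (164,-79,10)→(10,79,164)
g: translate: b→-1 (≡79 mod 20), so (10,79,164)→(10,-1,8)
g: flip: (10,-1,8)→(8,1,10)
g: reduced (well bottom): (8,1,10) with a≤c, −a<b≤a
reduced forms (8, 1, 10) vs (8, 1, 10) ⇒ equivalent

yes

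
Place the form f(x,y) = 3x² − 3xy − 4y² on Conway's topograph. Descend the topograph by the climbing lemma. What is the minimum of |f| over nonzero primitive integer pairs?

descent: ρ → (-4,3,3)  [lands on river]
river: ρ → (3,3,-4)
river: ρ → (-4,5,2)
river: ρ → (2,7,-1)
river: ρ → (-1,7,2)
river: ρ → (2,5,-4)
closes: descent 1, river 6
min |a| on river = 1

1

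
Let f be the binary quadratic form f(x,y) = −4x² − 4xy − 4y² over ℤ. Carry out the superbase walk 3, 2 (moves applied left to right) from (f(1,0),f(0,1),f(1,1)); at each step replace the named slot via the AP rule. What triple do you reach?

start (-4,-4,-12) = (f(1,0),f(0,1),f(1,1))
replace slot 3: 2·((-4)+(-4)) − (-12) = -4 → (-4,-4,-4)
replace slot 2: 2·((-4)+(-4)) − (-4) = -12 → (-4,-12,-4)

-4,-12,-4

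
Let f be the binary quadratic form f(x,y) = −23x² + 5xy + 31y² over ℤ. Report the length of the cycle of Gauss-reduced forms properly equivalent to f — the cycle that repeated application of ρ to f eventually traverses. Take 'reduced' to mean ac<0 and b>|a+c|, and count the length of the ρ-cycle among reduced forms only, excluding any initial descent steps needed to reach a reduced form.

D = 2877, ⌊√D⌋ = 53
descent: ρ → (31,-5,-23)
descent: ρ → (-23,51,3)  [lands on river]
river: ρ → (3,51,-23)
river: ρ → (-23,41,13)
river: ρ → (13,37,-29)
river: ρ → (-29,21,21)
river: ρ → (21,21,-29)
river: ρ → (-29,37,13)
river: ρ → (13,41,-23)
ρ-cycle length = 8 (tail of 2 descent steps not counted)

8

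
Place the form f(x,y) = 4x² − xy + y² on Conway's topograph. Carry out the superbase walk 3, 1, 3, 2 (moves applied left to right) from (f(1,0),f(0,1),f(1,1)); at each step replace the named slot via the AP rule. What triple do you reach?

start (4,1,4) = (f(1,0),f(0,1),f(1,1))
replace slot 3: 2·(4+1) − 4 = 6 → (4,1,6)
replace slot 1: 2·(1+6) − 4 = 10 → (10,1,6)
replace slot 3: 2·(10+1) − 6 = 16 → (10,1,16)
replace slot 2: 2·(10+16) − 1 = 51 → (10,51,16)

10,51,16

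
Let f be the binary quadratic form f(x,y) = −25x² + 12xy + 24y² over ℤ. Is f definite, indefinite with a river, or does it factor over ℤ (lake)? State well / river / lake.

D = b²−4ac = 12² − 4·(-25)·24 = 2544
D > 0 non-square ⇒ indefinite ⇒ periodic river

river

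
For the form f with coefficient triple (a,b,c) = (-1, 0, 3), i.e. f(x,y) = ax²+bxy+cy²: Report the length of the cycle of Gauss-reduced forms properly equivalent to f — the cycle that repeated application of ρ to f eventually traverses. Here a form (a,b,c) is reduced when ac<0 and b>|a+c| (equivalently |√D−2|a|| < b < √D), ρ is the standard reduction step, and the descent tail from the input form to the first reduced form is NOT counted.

D = 12, ⌊√D⌋ = 3
descent: ρ → (3,0,-1)
descent: ρ → (-1,2,2)  [lands on river]
river: ρ → (2,2,-1)
ρ-cycle length = 2 (tail of 2 descent steps not counted)

2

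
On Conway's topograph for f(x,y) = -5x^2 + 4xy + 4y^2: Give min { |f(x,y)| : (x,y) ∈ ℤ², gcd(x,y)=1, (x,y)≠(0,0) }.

river: ρ → (4,4,-5)
river: ρ → (-5,6,3)
river: ρ → (3,6,-5)
river: ρ → (-5,4,4)
closes: descent 0, river 4
min |a| on river = 3

3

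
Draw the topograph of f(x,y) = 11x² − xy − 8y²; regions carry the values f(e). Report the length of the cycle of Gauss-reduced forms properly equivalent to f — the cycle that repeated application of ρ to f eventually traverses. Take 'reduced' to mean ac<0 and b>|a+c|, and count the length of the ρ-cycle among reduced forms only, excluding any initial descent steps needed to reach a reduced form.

D = 353, ⌊√D⌋ = 18
descent: ρ → (-8,17,2)  [lands on river]
river: ρ → (2,15,-16)
river: ρ → (-16,17,1)
river: ρ → (1,17,-16)
river: ρ → (-16,15,2)
river: ρ → (2,17,-8)
river: ρ → (-8,15,4)
river: ρ → (4,17,-4)
river: ρ → (-4,15,8)
river: ρ → (8,17,-2)
river: ρ → (-2,15,16)
river: ρ → (16,17,-1)
river: ρ → (-1,17,16)
river: ρ → (16,15,-2)
river: ρ → (-2,17,8)
river: ρ → (8,15,-4)
river: ρ → (-4,17,4)
river: ρ → (4,15,-8)
ρ-cycle length = 18 (tail of 1 descent step not counted)

18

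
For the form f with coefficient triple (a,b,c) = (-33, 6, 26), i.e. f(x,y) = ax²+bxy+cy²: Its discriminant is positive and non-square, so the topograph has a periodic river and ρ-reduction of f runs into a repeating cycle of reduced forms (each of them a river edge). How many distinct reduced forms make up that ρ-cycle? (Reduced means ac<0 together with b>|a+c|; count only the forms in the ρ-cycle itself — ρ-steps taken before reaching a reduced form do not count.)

D = 3468, ⌊√D⌋ = 58
descent: ρ → (26,46,-13)  [lands on river]
river: ρ → (-13,58,2)
river: ρ → (2,58,-13)
river: ρ → (-13,46,26)
river: ρ → (26,58,-1)
river: ρ → (-1,58,26)
ρ-cycle length = 6 (tail of 1 descent step not counted)

6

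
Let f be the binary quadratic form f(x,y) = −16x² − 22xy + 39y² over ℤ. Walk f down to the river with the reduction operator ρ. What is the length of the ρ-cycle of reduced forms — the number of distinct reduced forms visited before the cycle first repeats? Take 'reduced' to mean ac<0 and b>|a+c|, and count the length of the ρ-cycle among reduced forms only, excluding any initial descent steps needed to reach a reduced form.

D = 2980, ⌊√D⌋ = 54
descent: ρ → (39,22,-16)
descent: ρ → (-16,42,19)  [lands on river]
river: ρ → (19,34,-24)
river: ρ → (-24,14,29)
river: ρ → (29,44,-9)
river: ρ → (-9,46,24)
river: ρ → (24,50,-5)
river: ρ → (-5,50,24)
river: ρ → (24,46,-9)
river: ρ → (-9,44,29)
river: ρ → (29,14,-24)
river: ρ → (-24,34,19)
river: ρ → (19,42,-16)
river: ρ → (-16,54,1)
river: ρ → (1,54,-16)
ρ-cycle length = 14 (tail of 2 descent steps not counted)

14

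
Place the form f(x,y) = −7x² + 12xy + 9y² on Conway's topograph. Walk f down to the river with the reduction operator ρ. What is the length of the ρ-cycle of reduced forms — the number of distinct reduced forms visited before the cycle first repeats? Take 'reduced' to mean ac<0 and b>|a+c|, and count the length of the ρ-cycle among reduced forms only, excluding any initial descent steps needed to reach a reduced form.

D = 396, ⌊√D⌋ = 19
river: ρ → (9,6,-10)
river: ρ → (-10,14,5)
river: ρ → (5,16,-7)
river: ρ → (-7,12,9)
ρ-cycle length = 4 (tail of 0 descent steps not counted)

4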